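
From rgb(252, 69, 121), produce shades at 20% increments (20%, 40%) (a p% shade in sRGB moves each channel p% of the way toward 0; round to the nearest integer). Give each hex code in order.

#ca3761, #972949

20%: (252 − 50.4 = 201.6→202, 69 − 13.8 = 55.2→55, 121 − 24.2 = 96.8→97) → #ca3761
40%: (252 − 100.8 = 151.2→151, 69 − 27.6 = 41.4→41, 121 − 48.4 = 72.6→73) → #972949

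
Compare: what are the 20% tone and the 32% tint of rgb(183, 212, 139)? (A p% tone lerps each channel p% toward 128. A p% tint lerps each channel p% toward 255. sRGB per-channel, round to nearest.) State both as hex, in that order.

20% tone:
  R: 183 + 0.2×(128−183) = 183 − 11 = 172 → 172
  G: 212 + 0.2×(128−212) = 212 − 16.8 = 195.2 → 195
  B: 139 + 0.2×(128−139) = 139 − 2.2 = 136.8 → 137
  → #acc389
32% tint:
  R: 183 + 0.32×(255−183) = 183 + 23.04 = 206.04 → 206
  G: 212 + 13.76 = 225.76 → 226
  B: 139 + 37.12 = 176.12 → 176
  → #cee2b0

#acc389, #cee2b0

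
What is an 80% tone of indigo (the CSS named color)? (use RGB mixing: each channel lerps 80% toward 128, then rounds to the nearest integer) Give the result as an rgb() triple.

rgb(117, 102, 128)

CSS indigo is rgb(75, 0, 130).
Per channel, c → c + 0.8(128 − c):
  R: 75 + 0.8×(128−75) = 75 + 42.4 = 117.4 → 117
  G: 0 + 0.8×(128−0) = 0 + 102.4 = 102.4 → 102
  B: 130 − 1.6 = 128.4 → 128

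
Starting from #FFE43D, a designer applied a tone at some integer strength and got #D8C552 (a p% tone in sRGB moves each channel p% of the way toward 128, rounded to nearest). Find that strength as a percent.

31%

#FFE43D is rgb(255, 228, 61); #D8C552 is rgb(216, 197, 82).
On the R channel (widest range): 216 ≈ 255 + (p/100)(128 − 255), so p ≈ 100×(216 − 255)/(128 − 255) = -3900/-127 = 30.71.
p = 31 reproduces all three channels after rounding.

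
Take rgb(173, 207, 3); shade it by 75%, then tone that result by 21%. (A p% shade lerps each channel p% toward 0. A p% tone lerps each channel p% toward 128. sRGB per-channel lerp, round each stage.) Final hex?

Lerp each channel 75% toward 0:
  R: 173 − 129.75 = 43.25 → 43
  G: 207 + 0.75×(0−207) = 207 − 155.25 = 51.75 → 52
  B: 3 − 2.25 = 0.75 → 1
After the shade: rgb(43, 52, 1) = #2B3401.
A 21% tone moves each channel 21% toward 128:
  R: 43 + 0.21×(128−43) = 43 + 17.85 = 60.85 → 61
  G: 52 + 0.21×(128−52) = 52 + 15.96 = 67.96 → 68
  B: 1 + 0.21×(128−1) = 1 + 26.67 = 27.67 → 28
rgb(61, 68, 28) = #3D441C.

#3D441C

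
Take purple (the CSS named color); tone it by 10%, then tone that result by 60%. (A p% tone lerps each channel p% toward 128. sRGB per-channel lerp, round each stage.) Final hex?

#805280

CSS purple is rgb(128, 0, 128).
Per channel, c → c + 0.1(128 − c):
  R: 128 + 0.1×(128−128) = 128 + 0 = 128 → 128
  G: 0 + 0.1×(128−0) = 0 + 12.8 = 12.8 → 13
  B: 128 + 0 = 128 → 128
After the tone: rgb(128, 13, 128) = #800D80.
A 60% tone moves each channel 60% toward 128:
  R: 128 + 0.6×(128−128) = 128 + 0 = 128 → 128
  G: 13 + 69 = 82 → 82
  B: 128 + 0 = 128 → 128
rgb(128, 82, 128) = #805280.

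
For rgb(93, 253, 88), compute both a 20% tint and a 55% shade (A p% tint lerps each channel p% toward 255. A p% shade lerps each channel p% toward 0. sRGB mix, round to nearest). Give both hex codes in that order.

20% tint:
  R: 93 + 32.4 = 125.4 → 125
  G: 253 + 0.4 = 253.4 → 253
  B: 88 + 33.4 = 121.4 → 121
  → #7DFD79
55% shade:
  R: 93 + 0.55×(0−93) = 93 − 51.15 = 41.85 → 42
  G: 253 − 139.15 = 113.85 → 114
  B: 88 + 0.55×(0−88) = 88 − 48.4 = 39.6 → 40
  → #2A7228

#7DFD79, #2A7228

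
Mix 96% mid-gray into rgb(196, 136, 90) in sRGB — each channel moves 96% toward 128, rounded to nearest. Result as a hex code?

#83807e

Per channel, c → c + 0.96(128 − c):
  R: 196 + 0.96×(128−196) = 196 − 65.28 = 130.72 → 131
  G: 136 − 7.68 = 128.32 → 128
  B: 90 + 36.48 = 126.48 → 126
rgb(131, 128, 126) = #83807e.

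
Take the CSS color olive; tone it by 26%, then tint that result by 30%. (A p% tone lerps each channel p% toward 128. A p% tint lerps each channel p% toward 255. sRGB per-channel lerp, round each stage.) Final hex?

#a6a664

CSS olive is rgb(128, 128, 0).
Lerp each channel 26% toward 128:
  R: 128 + 0 = 128 → 128
  G: 128 + 0 = 128 → 128
  B: 0 + 0.26×(128−0) = 0 + 33.28 = 33.28 → 33
After the tone: rgb(128, 128, 33) = #808021.
Per channel, c → c + 0.3(255 − c):
  R: 128 + 0.3×(255−128) = 128 + 38.1 = 166.1 → 166
  G: 128 + 38.1 = 166.1 → 166
  B: 33 + 0.3×(255−33) = 33 + 66.6 = 99.6 → 100
rgb(166, 166, 100) = #a6a664.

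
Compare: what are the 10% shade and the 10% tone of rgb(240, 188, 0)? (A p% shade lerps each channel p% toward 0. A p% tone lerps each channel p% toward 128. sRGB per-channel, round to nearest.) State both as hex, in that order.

#D8A900, #E5B60D

10% shade:
  R: 240 + 0.1×(0−240) = 240 − 24 = 216 → 216
  G: 188 + 0.1×(0−188) = 188 − 18.8 = 169.2 → 169
  B: 0 + 0 = 0 → 0
  → #D8A900
10% tone:
  R: 240 + 0.1×(128−240) = 240 − 11.2 = 228.8 → 229
  G: 188 + 0.1×(128−188) = 188 − 6 = 182 → 182
  B: 0 + 12.8 = 12.8 → 13
  → #E5B60D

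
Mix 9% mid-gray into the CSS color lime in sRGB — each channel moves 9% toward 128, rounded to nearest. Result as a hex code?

CSS lime is rgb(0, 255, 0).
A 9% tone moves each channel 9% toward 128:
  R: 0 + 0.09×(128−0) = 0 + 11.52 = 11.52 → 12
  G: 255 − 11.43 = 243.57 → 244
  B: 0 + 11.52 = 11.52 → 12
rgb(12, 244, 12) = #0CF40C.

#0CF40C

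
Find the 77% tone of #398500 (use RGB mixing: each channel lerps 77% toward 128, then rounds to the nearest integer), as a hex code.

#398500 is rgb(57, 133, 0).
A 77% tone moves each channel 77% toward 128:
  R: 57 + 0.77×(128−57) = 57 + 54.67 = 111.67 → 112
  G: 133 − 3.85 = 129.15 → 129
  B: 0 + 0.77×(128−0) = 0 + 98.56 = 98.56 → 99
rgb(112, 129, 99) = #708163.

#708163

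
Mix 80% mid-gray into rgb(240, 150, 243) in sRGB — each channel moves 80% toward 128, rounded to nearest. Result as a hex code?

#968497

An 80% tone moves each channel 80% toward 128:
  R: 240 − 89.6 = 150.4 → 150
  G: 150 + 0.8×(128−150) = 150 − 17.6 = 132.4 → 132
  B: 243 + 0.8×(128−243) = 243 − 92 = 151 → 151
rgb(150, 132, 151) = #968497.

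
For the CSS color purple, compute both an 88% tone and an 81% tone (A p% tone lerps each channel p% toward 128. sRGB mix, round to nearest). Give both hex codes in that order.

#807180, #806880

CSS purple is rgb(128, 0, 128).
88% tone:
  R: 128 + 0.88×(128−128) = 128 + 0 = 128 → 128
  G: 0 + 112.64 = 112.64 → 113
  B: 128 + 0 = 128 → 128
  → #807180
81% tone:
  R: 128 + 0 = 128 → 128
  G: 0 + 0.81×(128−0) = 0 + 103.68 = 103.68 → 104
  B: 128 + 0.81×(128−128) = 128 + 0 = 128 → 128
  → #806880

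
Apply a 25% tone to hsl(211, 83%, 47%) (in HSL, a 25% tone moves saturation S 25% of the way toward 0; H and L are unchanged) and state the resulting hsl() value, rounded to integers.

S moves 25% from 83 toward 0: 83 − 20.75 = 62.25 → 62.
H and L are unchanged.

hsl(211, 62%, 47%)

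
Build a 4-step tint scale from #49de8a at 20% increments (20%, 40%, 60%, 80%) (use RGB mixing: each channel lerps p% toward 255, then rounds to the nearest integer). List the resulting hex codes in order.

#49de8a is rgb(73, 222, 138).
20%: (73 + 36.4 = 109.4→109, 222 + 6.6 = 228.6→229, 138 + 23.4 = 161.4→161) → #6de5a1
40%: (73 + 72.8 = 145.8→146, 222 + 13.2 = 235.2→235, 138 + 46.8 = 184.8→185) → #92ebb9
60%: (73 + 109.2 = 182.2→182, 222 + 19.8 = 241.8→242, 138 + 70.2 = 208.2→208) → #b6f2d0
80%: (73 + 145.6 = 218.6→219, 222 + 26.4 = 248.4→248, 138 + 93.6 = 231.6→232) → #dbf8e8

#6de5a1, #92ebb9, #b6f2d0, #dbf8e8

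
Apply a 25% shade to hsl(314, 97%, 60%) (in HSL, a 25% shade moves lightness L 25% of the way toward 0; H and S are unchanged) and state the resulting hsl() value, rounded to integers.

hsl(314, 97%, 45%)

L moves 25% from 60 toward 0: 60 − 15 = 45 → 45.
H and S are unchanged.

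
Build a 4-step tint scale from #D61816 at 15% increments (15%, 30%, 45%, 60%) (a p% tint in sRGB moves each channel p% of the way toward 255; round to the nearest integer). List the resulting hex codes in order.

#DC3B39, #E25D5C, #E8807F, #EFA3A2

#D61816 is rgb(214, 24, 22).
15%: (214 + 6.15 = 220.15→220, 24 + 34.65 = 58.65→59, 22 + 34.95 = 56.95→57) → #DC3B39
30%: (214 + 12.3 = 226.3→226, 24 + 69.3 = 93.3→93, 22 + 69.9 = 91.9→92) → #E25D5C
45%: (214 + 18.45 = 232.45→232, 24 + 103.95 = 127.95→128, 22 + 104.85 = 126.85→127) → #E8807F
60%: (214 + 24.6 = 238.6→239, 24 + 138.6 = 162.6→163, 22 + 139.8 = 161.8→162) → #EFA3A2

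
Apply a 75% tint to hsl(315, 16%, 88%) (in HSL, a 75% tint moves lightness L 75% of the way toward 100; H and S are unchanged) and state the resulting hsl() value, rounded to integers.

L moves 75% from 88 toward 100: 88 + 9 = 97 → 97.
H and S are unchanged.

hsl(315, 16%, 97%)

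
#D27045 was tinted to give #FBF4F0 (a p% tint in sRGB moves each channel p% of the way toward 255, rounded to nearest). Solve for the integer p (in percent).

92%

#D27045 is rgb(210, 112, 69); #FBF4F0 is rgb(251, 244, 240).
On the B channel (widest range): 240 ≈ 69 + (p/100)(255 − 69), so p ≈ 100×(240 − 69)/(255 − 69) = 17100/186 = 91.94.
p = 92 reproduces all three channels after rounding.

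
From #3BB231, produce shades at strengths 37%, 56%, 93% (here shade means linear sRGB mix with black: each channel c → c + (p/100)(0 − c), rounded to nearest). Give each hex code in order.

#25701F, #1A4E16, #040C03

#3BB231 is rgb(59, 178, 49).
37%: (59 − 21.83 = 37.17→37, 178 − 65.86 = 112.14→112, 49 − 18.13 = 30.87→31) → #25701F
56%: (59 − 33.04 = 25.96→26, 178 − 99.68 = 78.32→78, 49 − 27.44 = 21.56→22) → #1A4E16
93%: (59 − 54.87 = 4.13→4, 178 − 165.54 = 12.46→12, 49 − 45.57 = 3.43→3) → #040C03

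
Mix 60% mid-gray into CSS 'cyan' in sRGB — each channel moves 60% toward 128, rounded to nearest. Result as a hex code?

#4DB3B3

CSS cyan is rgb(0, 255, 255).
Lerp each channel 60% toward 128:
  R: 0 + 76.8 = 76.8 → 77
  G: 255 − 76.2 = 178.8 → 179
  B: 255 − 76.2 = 178.8 → 179
rgb(77, 179, 179) = #4DB3B3.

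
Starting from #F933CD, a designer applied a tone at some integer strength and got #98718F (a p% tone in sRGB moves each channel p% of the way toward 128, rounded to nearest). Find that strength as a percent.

#F933CD is rgb(249, 51, 205); #98718F is rgb(152, 113, 143).
On the R channel (widest range): 152 ≈ 249 + (p/100)(128 − 249), so p ≈ 100×(152 − 249)/(128 − 249) = -9700/-121 = 80.17.
p = 80 reproduces all three channels after rounding.

80%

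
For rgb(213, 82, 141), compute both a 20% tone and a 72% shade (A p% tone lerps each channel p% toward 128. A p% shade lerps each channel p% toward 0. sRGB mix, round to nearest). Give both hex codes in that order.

#c45b8a, #3c1727

20% tone:
  R: 213 + 0.2×(128−213) = 213 − 17 = 196 → 196
  G: 82 + 9.2 = 91.2 → 91
  B: 141 − 2.6 = 138.4 → 138
  → #c45b8a
72% shade:
  R: 213 + 0.72×(0−213) = 213 − 153.36 = 59.64 → 60
  G: 82 + 0.72×(0−82) = 82 − 59.04 = 22.96 → 23
  B: 141 − 101.52 = 39.48 → 39
  → #3c1727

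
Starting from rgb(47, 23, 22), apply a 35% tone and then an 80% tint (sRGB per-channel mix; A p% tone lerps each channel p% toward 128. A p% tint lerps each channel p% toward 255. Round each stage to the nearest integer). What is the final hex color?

#dbd8d8

A 35% tone moves each channel 35% toward 128:
  R: 47 + 28.35 = 75.35 → 75
  G: 23 + 36.75 = 59.75 → 60
  B: 22 + 0.35×(128−22) = 22 + 37.1 = 59.1 → 59
After the tone: rgb(75, 60, 59) = #4b3c3b.
An 80% tint moves each channel 80% toward 255:
  R: 75 + 0.8×(255−75) = 75 + 144 = 219 → 219
  G: 60 + 156 = 216 → 216
  B: 59 + 0.8×(255−59) = 59 + 156.8 = 215.8 → 216
rgb(219, 216, 216) = #dbd8d8.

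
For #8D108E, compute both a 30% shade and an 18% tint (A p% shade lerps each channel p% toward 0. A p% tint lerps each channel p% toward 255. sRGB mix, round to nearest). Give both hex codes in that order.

#630B63, #A23BA2

#8D108E is rgb(141, 16, 142).
30% shade:
  R: 141 − 42.3 = 98.7 → 99
  G: 16 + 0.3×(0−16) = 16 − 4.8 = 11.2 → 11
  B: 142 + 0.3×(0−142) = 142 − 42.6 = 99.4 → 99
  → #630B63
18% tint:
  R: 141 + 20.52 = 161.52 → 162
  G: 16 + 43.02 = 59.02 → 59
  B: 142 + 20.34 = 162.34 → 162
  → #A23BA2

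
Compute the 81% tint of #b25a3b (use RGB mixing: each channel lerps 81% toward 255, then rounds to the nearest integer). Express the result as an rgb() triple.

#b25a3b is rgb(178, 90, 59).
An 81% tint moves each channel 81% toward 255:
  R: 178 + 0.81×(255−178) = 178 + 62.37 = 240.37 → 240
  G: 90 + 133.65 = 223.65 → 224
  B: 59 + 0.81×(255−59) = 59 + 158.76 = 217.76 → 218

rgb(240, 224, 218)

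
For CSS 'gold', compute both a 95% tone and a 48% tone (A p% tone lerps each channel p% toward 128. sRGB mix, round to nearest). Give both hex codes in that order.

CSS gold is rgb(255, 215, 0).
95% tone:
  R: 255 − 120.65 = 134.35 → 134
  G: 215 + 0.95×(128−215) = 215 − 82.65 = 132.35 → 132
  B: 0 + 121.6 = 121.6 → 122
  → #86847A
48% tone:
  R: 255 + 0.48×(128−255) = 255 − 60.96 = 194.04 → 194
  G: 215 + 0.48×(128−215) = 215 − 41.76 = 173.24 → 173
  B: 0 + 0.48×(128−0) = 0 + 61.44 = 61.44 → 61
  → #C2AD3D

#86847A, #C2AD3D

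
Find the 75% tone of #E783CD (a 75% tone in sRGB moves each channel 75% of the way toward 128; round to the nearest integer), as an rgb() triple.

#E783CD is rgb(231, 131, 205).
A 75% tone moves each channel 75% toward 128:
  R: 231 + 0.75×(128−231) = 231 − 77.25 = 153.75 → 154
  G: 131 + 0.75×(128−131) = 131 − 2.25 = 128.75 → 129
  B: 205 + 0.75×(128−205) = 205 − 57.75 = 147.25 → 147

rgb(154, 129, 147)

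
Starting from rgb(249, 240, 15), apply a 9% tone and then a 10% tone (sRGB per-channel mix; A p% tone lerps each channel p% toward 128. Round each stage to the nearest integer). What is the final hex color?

Per channel, c → c + 0.09(128 − c):
  R: 249 + 0.09×(128−249) = 249 − 10.89 = 238.11 → 238
  G: 240 + 0.09×(128−240) = 240 − 10.08 = 229.92 → 230
  B: 15 + 0.09×(128−15) = 15 + 10.17 = 25.17 → 25
After the tone: rgb(238, 230, 25) = #eee619.
Lerp each channel 10% toward 128:
  R: 238 − 11 = 227 → 227
  G: 230 − 10.2 = 219.8 → 220
  B: 25 + 0.1×(128−25) = 25 + 10.3 = 35.3 → 35
rgb(227, 220, 35) = #e3dc23.

#e3dc23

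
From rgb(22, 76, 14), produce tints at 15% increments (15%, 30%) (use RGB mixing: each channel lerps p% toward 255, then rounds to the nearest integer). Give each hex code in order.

15%: (22 + 34.95 = 56.95→57, 76 + 26.85 = 102.85→103, 14 + 36.15 = 50.15→50) → #396732
30%: (22 + 69.9 = 91.9→92, 76 + 53.7 = 129.7→130, 14 + 72.3 = 86.3→86) → #5c8256

#396732, #5c8256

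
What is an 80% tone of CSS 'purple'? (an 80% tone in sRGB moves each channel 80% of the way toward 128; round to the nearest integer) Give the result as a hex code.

CSS purple is rgb(128, 0, 128).
An 80% tone moves each channel 80% toward 128:
  R: 128 + 0 = 128 → 128
  G: 0 + 0.8×(128−0) = 0 + 102.4 = 102.4 → 102
  B: 128 + 0.8×(128−128) = 128 + 0 = 128 → 128
rgb(128, 102, 128) = #806680.

#806680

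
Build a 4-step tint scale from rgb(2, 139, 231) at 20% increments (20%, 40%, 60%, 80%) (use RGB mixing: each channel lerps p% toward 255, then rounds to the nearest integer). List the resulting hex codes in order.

#35A2EC, #67B9F1, #9AD1F5, #CCE8FA

20%: (2 + 50.6 = 52.6→53, 139 + 23.2 = 162.2→162, 231 + 4.8 = 235.8→236) → #35A2EC
40%: (2 + 101.2 = 103.2→103, 139 + 46.4 = 185.4→185, 231 + 9.6 = 240.6→241) → #67B9F1
60%: (2 + 151.8 = 153.8→154, 139 + 69.6 = 208.6→209, 231 + 14.4 = 245.4→245) → #9AD1F5
80%: (2 + 202.4 = 204.4→204, 139 + 92.8 = 231.8→232, 231 + 19.2 = 250.2→250) → #CCE8FA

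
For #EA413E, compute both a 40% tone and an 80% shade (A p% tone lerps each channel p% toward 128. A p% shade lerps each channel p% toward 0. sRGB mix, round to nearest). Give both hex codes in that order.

#EA413E is rgb(234, 65, 62).
40% tone:
  R: 234 − 42.4 = 191.6 → 192
  G: 65 + 0.4×(128−65) = 65 + 25.2 = 90.2 → 90
  B: 62 + 26.4 = 88.4 → 88
  → #C05A58
80% shade:
  R: 234 − 187.2 = 46.8 → 47
  G: 65 + 0.8×(0−65) = 65 − 52 = 13 → 13
  B: 62 − 49.6 = 12.4 → 12
  → #2F0D0C

#C05A58, #2F0D0C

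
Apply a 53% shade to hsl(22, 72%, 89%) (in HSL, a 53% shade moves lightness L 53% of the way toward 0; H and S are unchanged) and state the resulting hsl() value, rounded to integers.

L moves 53% from 89 toward 0: 89 − 47.17 = 41.83 → 42.
H and S are unchanged.

hsl(22, 72%, 42%)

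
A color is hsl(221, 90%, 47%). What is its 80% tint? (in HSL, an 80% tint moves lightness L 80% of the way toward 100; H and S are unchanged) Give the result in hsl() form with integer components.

hsl(221, 90%, 89%)

L moves 80% from 47 toward 100: 47 + 42.4 = 89.4 → 89.
H and S are unchanged.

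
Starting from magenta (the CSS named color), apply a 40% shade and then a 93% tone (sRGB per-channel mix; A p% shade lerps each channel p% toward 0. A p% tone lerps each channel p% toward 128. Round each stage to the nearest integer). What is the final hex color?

#827782

CSS magenta is rgb(255, 0, 255).
Lerp each channel 40% toward 0:
  R: 255 + 0.4×(0−255) = 255 − 102 = 153 → 153
  G: 0 + 0.4×(0−0) = 0 + 0 = 0 → 0
  B: 255 + 0.4×(0−255) = 255 − 102 = 153 → 153
After the shade: rgb(153, 0, 153) = #990099.
A 93% tone moves each channel 93% toward 128:
  R: 153 + 0.93×(128−153) = 153 − 23.25 = 129.75 → 130
  G: 0 + 0.93×(128−0) = 0 + 119.04 = 119.04 → 119
  B: 153 − 23.25 = 129.75 → 130
rgb(130, 119, 130) = #827782.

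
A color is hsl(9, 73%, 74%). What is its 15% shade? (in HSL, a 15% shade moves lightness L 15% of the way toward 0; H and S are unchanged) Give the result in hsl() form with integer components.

hsl(9, 73%, 63%)

L moves 15% from 74 toward 0: 74 − 11.1 = 62.9 → 63.
H and S are unchanged.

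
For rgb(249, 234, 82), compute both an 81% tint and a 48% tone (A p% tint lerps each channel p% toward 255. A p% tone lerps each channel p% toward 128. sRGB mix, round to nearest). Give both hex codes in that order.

81% tint:
  R: 249 + 0.81×(255−249) = 249 + 4.86 = 253.86 → 254
  G: 234 + 0.81×(255−234) = 234 + 17.01 = 251.01 → 251
  B: 82 + 0.81×(255−82) = 82 + 140.13 = 222.13 → 222
  → #fefbde
48% tone:
  R: 249 + 0.48×(128−249) = 249 − 58.08 = 190.92 → 191
  G: 234 − 50.88 = 183.12 → 183
  B: 82 + 22.08 = 104.08 → 104
  → #bfb768

#fefbde, #bfb768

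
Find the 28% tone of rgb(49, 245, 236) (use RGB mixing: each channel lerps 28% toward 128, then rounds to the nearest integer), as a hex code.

Per channel, c → c + 0.28(128 − c):
  R: 49 + 22.12 = 71.12 → 71
  G: 245 − 32.76 = 212.24 → 212
  B: 236 − 30.24 = 205.76 → 206
rgb(71, 212, 206) = #47D4CE.

#47D4CE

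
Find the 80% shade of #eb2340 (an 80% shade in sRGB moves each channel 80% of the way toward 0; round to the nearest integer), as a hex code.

#eb2340 is rgb(235, 35, 64).
Lerp each channel 80% toward 0:
  R: 235 + 0.8×(0−235) = 235 − 188 = 47 → 47
  G: 35 + 0.8×(0−35) = 35 − 28 = 7 → 7
  B: 64 + 0.8×(0−64) = 64 − 51.2 = 12.8 → 13
rgb(47, 7, 13) = #2f070d.

#2f070d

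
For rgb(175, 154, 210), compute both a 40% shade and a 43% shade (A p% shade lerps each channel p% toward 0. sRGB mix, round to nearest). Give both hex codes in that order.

40% shade:
  R: 175 − 70 = 105 → 105
  G: 154 + 0.4×(0−154) = 154 − 61.6 = 92.4 → 92
  B: 210 + 0.4×(0−210) = 210 − 84 = 126 → 126
  → #695c7e
43% shade:
  R: 175 − 75.25 = 99.75 → 100
  G: 154 − 66.22 = 87.78 → 88
  B: 210 + 0.43×(0−210) = 210 − 90.3 = 119.7 → 120
  → #645878

#695c7e, #645878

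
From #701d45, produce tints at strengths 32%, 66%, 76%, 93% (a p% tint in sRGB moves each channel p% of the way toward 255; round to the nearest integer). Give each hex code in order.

#701d45 is rgb(112, 29, 69).
32%: (112 + 45.76 = 157.76→158, 29 + 72.32 = 101.32→101, 69 + 59.52 = 128.52→129) → #9e6581
66%: (112 + 94.38 = 206.38→206, 29 + 149.16 = 178.16→178, 69 + 122.76 = 191.76→192) → #ceb2c0
76%: (112 + 108.68 = 220.68→221, 29 + 171.76 = 200.76→201, 69 + 141.36 = 210.36→210) → #ddc9d2
93%: (112 + 132.99 = 244.99→245, 29 + 210.18 = 239.18→239, 69 + 172.98 = 241.98→242) → #f5eff2

#9e6581, #ceb2c0, #ddc9d2, #f5eff2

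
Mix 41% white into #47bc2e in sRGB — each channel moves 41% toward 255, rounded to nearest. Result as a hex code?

#92d784

#47bc2e is rgb(71, 188, 46).
A 41% tint moves each channel 41% toward 255:
  R: 71 + 0.41×(255−71) = 71 + 75.44 = 146.44 → 146
  G: 188 + 0.41×(255−188) = 188 + 27.47 = 215.47 → 215
  B: 46 + 85.69 = 131.69 → 132
rgb(146, 215, 132) = #92d784.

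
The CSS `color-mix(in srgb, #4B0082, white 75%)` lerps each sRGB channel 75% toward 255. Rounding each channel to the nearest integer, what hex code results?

#4B0082 is rgb(75, 0, 130).
A 75% tint moves each channel 75% toward 255:
  R: 75 + 135 = 210 → 210
  G: 0 + 0.75×(255−0) = 0 + 191.25 = 191.25 → 191
  B: 130 + 93.75 = 223.75 → 224
rgb(210, 191, 224) = #D2BFE0.

#D2BFE0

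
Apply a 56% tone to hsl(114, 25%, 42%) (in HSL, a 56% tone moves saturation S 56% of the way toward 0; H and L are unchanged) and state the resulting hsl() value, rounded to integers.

hsl(114, 11%, 42%)

S moves 56% from 25 toward 0: 25 − 14 = 11 → 11.
H and L are unchanged.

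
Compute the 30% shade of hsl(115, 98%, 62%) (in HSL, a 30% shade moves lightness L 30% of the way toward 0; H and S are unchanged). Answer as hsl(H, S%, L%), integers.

hsl(115, 98%, 43%)

L moves 30% from 62 toward 0: 62 − 18.6 = 43.4 → 43.
H and S are unchanged.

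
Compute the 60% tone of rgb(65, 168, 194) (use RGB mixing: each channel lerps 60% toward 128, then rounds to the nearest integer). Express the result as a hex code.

#67909a

Per channel, c → c + 0.6(128 − c):
  R: 65 + 0.6×(128−65) = 65 + 37.8 = 102.8 → 103
  G: 168 − 24 = 144 → 144
  B: 194 − 39.6 = 154.4 → 154
rgb(103, 144, 154) = #67909a.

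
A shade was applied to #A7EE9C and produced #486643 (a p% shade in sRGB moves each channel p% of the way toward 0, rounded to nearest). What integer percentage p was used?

#A7EE9C is rgb(167, 238, 156); #486643 is rgb(72, 102, 67).
On the G channel (widest range): 102 ≈ 238 + (p/100)(0 − 238), so p ≈ 100×(102 − 238)/(0 − 238) = -13600/-238 = 57.14.
p = 57 reproduces all three channels after rounding.

57%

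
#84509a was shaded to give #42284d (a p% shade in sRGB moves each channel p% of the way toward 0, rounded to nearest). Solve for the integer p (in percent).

50%

#84509a is rgb(132, 80, 154); #42284d is rgb(66, 40, 77).
On the B channel (widest range): 77 ≈ 154 + (p/100)(0 − 154), so p ≈ 100×(77 − 154)/(0 − 154) = -7700/-154 = 50.00.
p = 50 reproduces all three channels after rounding.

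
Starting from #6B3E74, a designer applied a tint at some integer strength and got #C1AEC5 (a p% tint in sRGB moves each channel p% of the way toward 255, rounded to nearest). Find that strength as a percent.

58%

#6B3E74 is rgb(107, 62, 116); #C1AEC5 is rgb(193, 174, 197).
On the G channel (widest range): 174 ≈ 62 + (p/100)(255 − 62), so p ≈ 100×(174 − 62)/(255 − 62) = 11200/193 = 58.03.
p = 58 reproduces all three channels after rounding.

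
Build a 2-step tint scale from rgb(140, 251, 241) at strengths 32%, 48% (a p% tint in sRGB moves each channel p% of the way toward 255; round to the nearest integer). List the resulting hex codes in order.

#B1FCF5, #C3FDF8

32%: (140 + 36.8 = 176.8→177, 251 + 1.28 = 252.28→252, 241 + 4.48 = 245.48→245) → #B1FCF5
48%: (140 + 55.2 = 195.2→195, 251 + 1.92 = 252.92→253, 241 + 6.72 = 247.72→248) → #C3FDF8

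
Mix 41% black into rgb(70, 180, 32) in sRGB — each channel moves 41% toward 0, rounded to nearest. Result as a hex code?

Per channel, c → c + 0.41(0 − c):
  R: 70 + 0.41×(0−70) = 70 − 28.7 = 41.3 → 41
  G: 180 + 0.41×(0−180) = 180 − 73.8 = 106.2 → 106
  B: 32 + 0.41×(0−32) = 32 − 13.12 = 18.88 → 19
rgb(41, 106, 19) = #296a13.

#296a13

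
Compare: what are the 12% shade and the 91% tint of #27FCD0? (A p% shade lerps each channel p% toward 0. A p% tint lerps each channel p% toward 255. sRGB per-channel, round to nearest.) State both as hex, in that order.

#27FCD0 is rgb(39, 252, 208).
12% shade:
  R: 39 + 0.12×(0−39) = 39 − 4.68 = 34.32 → 34
  G: 252 + 0.12×(0−252) = 252 − 30.24 = 221.76 → 222
  B: 208 + 0.12×(0−208) = 208 − 24.96 = 183.04 → 183
  → #22DEB7
91% tint:
  R: 39 + 196.56 = 235.56 → 236
  G: 252 + 0.91×(255−252) = 252 + 2.73 = 254.73 → 255
  B: 208 + 0.91×(255−208) = 208 + 42.77 = 250.77 → 251
  → #ECFFFB

#22DEB7, #ECFFFB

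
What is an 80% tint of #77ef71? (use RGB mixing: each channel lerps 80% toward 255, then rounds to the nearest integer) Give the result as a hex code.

#e4fce3

#77ef71 is rgb(119, 239, 113).
Per channel, c → c + 0.8(255 − c):
  R: 119 + 0.8×(255−119) = 119 + 108.8 = 227.8 → 228
  G: 239 + 0.8×(255−239) = 239 + 12.8 = 251.8 → 252
  B: 113 + 113.6 = 226.6 → 227
rgb(228, 252, 227) = #e4fce3.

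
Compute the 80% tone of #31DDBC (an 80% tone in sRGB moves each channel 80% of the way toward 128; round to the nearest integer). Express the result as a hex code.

#70938C

#31DDBC is rgb(49, 221, 188).
Per channel, c → c + 0.8(128 − c):
  R: 49 + 63.2 = 112.2 → 112
  G: 221 + 0.8×(128−221) = 221 − 74.4 = 146.6 → 147
  B: 188 − 48 = 140 → 140
rgb(112, 147, 140) = #70938C.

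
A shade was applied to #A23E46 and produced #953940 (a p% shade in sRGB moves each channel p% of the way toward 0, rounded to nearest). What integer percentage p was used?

#A23E46 is rgb(162, 62, 70); #953940 is rgb(149, 57, 64).
On the R channel (widest range): 149 ≈ 162 + (p/100)(0 − 162), so p ≈ 100×(149 − 162)/(0 − 162) = -1300/-162 = 8.02.
p = 8 reproduces all three channels after rounding.

8%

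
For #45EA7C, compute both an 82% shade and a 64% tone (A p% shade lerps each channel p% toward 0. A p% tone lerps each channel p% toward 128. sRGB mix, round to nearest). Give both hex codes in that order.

#0C2A16, #6BA67F

#45EA7C is rgb(69, 234, 124).
82% shade:
  R: 69 − 56.58 = 12.42 → 12
  G: 234 + 0.82×(0−234) = 234 − 191.88 = 42.12 → 42
  B: 124 + 0.82×(0−124) = 124 − 101.68 = 22.32 → 22
  → #0C2A16
64% tone:
  R: 69 + 37.76 = 106.76 → 107
  G: 234 − 67.84 = 166.16 → 166
  B: 124 + 2.56 = 126.56 → 127
  → #6BA67F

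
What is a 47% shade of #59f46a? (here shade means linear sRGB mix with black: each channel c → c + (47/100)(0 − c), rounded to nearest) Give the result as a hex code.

#59f46a is rgb(89, 244, 106).
Per channel, c → c + 0.47(0 − c):
  R: 89 + 0.47×(0−89) = 89 − 41.83 = 47.17 → 47
  G: 244 − 114.68 = 129.32 → 129
  B: 106 − 49.82 = 56.18 → 56
rgb(47, 129, 56) = #2f8138.

#2f8138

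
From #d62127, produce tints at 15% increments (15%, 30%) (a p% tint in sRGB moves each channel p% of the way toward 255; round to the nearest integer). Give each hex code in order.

#d62127 is rgb(214, 33, 39).
15%: (214 + 6.15 = 220.15→220, 33 + 33.3 = 66.3→66, 39 + 32.4 = 71.4→71) → #dc4247
30%: (214 + 12.3 = 226.3→226, 33 + 66.6 = 99.6→100, 39 + 64.8 = 103.8→104) → #e26468

#dc4247, #e26468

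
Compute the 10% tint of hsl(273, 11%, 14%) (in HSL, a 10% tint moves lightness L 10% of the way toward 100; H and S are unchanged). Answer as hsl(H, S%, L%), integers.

hsl(273, 11%, 23%)

L moves 10% from 14 toward 100: 14 + 8.6 = 22.6 → 23.
H and S are unchanged.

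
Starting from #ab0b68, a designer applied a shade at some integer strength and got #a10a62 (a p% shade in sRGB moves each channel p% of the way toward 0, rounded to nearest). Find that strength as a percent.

#ab0b68 is rgb(171, 11, 104); #a10a62 is rgb(161, 10, 98).
On the R channel (widest range): 161 ≈ 171 + (p/100)(0 − 171), so p ≈ 100×(161 − 171)/(0 − 171) = -1000/-171 = 5.85.
p = 6 reproduces all three channels after rounding.

6%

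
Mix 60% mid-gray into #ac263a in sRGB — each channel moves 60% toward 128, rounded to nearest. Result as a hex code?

#925c64

#ac263a is rgb(172, 38, 58).
A 60% tone moves each channel 60% toward 128:
  R: 172 + 0.6×(128−172) = 172 − 26.4 = 145.6 → 146
  G: 38 + 0.6×(128−38) = 38 + 54 = 92 → 92
  B: 58 + 0.6×(128−58) = 58 + 42 = 100 → 100
rgb(146, 92, 100) = #925c64.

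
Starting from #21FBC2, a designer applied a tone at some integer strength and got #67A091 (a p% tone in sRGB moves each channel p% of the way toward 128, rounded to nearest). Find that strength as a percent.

#21FBC2 is rgb(33, 251, 194); #67A091 is rgb(103, 160, 145).
On the G channel (widest range): 160 ≈ 251 + (p/100)(128 − 251), so p ≈ 100×(160 − 251)/(128 − 251) = -9100/-123 = 73.98.
p = 74 reproduces all three channels after rounding.

74%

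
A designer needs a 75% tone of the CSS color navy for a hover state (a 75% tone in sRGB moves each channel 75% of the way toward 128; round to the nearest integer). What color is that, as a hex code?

CSS navy is rgb(0, 0, 128).
Lerp each channel 75% toward 128:
  R: 0 + 0.75×(128−0) = 0 + 96 = 96 → 96
  G: 0 + 0.75×(128−0) = 0 + 96 = 96 → 96
  B: 128 + 0.75×(128−128) = 128 + 0 = 128 → 128
rgb(96, 96, 128) = #606080.

#606080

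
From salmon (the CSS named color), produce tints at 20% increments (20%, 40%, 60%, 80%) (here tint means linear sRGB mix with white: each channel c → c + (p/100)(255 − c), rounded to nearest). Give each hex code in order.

#fb998e, #fcb3aa, #fdccc7, #fee6e3

CSS salmon is rgb(250, 128, 114).
20%: (250 + 1 = 251→251, 128 + 25.4 = 153.4→153, 114 + 28.2 = 142.2→142) → #fb998e
40%: (250 + 2 = 252→252, 128 + 50.8 = 178.8→179, 114 + 56.4 = 170.4→170) → #fcb3aa
60%: (250 + 3 = 253→253, 128 + 76.2 = 204.2→204, 114 + 84.6 = 198.6→199) → #fdccc7
80%: (250 + 4 = 254→254, 128 + 101.6 = 229.6→230, 114 + 112.8 = 226.8→227) → #fee6e3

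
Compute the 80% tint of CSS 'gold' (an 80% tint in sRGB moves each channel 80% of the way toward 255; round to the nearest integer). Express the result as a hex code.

#fff7cc

CSS gold is rgb(255, 215, 0).
Lerp each channel 80% toward 255:
  R: 255 + 0.8×(255−255) = 255 + 0 = 255 → 255
  G: 215 + 0.8×(255−215) = 215 + 32 = 247 → 247
  B: 0 + 0.8×(255−0) = 0 + 204 = 204 → 204
rgb(255, 247, 204) = #fff7cc.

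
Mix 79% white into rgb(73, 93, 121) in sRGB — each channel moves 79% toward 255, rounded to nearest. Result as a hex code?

#D9DDE3

A 79% tint moves each channel 79% toward 255:
  R: 73 + 143.78 = 216.78 → 217
  G: 93 + 0.79×(255−93) = 93 + 127.98 = 220.98 → 221
  B: 121 + 0.79×(255−121) = 121 + 105.86 = 226.86 → 227
rgb(217, 221, 227) = #D9DDE3.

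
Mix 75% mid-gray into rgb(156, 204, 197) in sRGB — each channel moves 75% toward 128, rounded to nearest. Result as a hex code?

#879391

Lerp each channel 75% toward 128:
  R: 156 − 21 = 135 → 135
  G: 204 + 0.75×(128−204) = 204 − 57 = 147 → 147
  B: 197 + 0.75×(128−197) = 197 − 51.75 = 145.25 → 145
rgb(135, 147, 145) = #879391.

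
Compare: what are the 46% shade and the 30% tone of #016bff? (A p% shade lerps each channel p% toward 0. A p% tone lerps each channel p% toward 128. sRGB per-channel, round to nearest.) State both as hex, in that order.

#013a8a, #2771d9

#016bff is rgb(1, 107, 255).
46% shade:
  R: 1 − 0.46 = 0.54 → 1
  G: 107 − 49.22 = 57.78 → 58
  B: 255 − 117.3 = 137.7 → 138
  → #013a8a
30% tone:
  R: 1 + 38.1 = 39.1 → 39
  G: 107 + 0.3×(128−107) = 107 + 6.3 = 113.3 → 113
  B: 255 + 0.3×(128−255) = 255 − 38.1 = 216.9 → 217
  → #2771d9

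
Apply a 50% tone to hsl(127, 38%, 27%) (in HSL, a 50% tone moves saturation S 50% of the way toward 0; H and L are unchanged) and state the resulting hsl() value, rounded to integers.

hsl(127, 19%, 27%)

S moves 50% from 38 toward 0: 38 − 19 = 19 → 19.
H and L are unchanged.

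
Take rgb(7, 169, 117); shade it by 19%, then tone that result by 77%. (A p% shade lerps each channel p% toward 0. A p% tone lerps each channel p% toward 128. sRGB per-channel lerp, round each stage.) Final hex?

Lerp each channel 19% toward 0:
  R: 7 − 1.33 = 5.67 → 6
  G: 169 + 0.19×(0−169) = 169 − 32.11 = 136.89 → 137
  B: 117 − 22.23 = 94.77 → 95
After the shade: rgb(6, 137, 95) = #06895F.
Per channel, c → c + 0.77(128 − c):
  R: 6 + 93.94 = 99.94 → 100
  G: 137 − 6.93 = 130.07 → 130
  B: 95 + 25.41 = 120.41 → 120
rgb(100, 130, 120) = #648278.

#648278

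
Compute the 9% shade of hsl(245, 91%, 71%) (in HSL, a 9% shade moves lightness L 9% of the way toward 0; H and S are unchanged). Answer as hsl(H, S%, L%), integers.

hsl(245, 91%, 65%)

L moves 9% from 71 toward 0: 71 − 6.39 = 64.61 → 65.
H and S are unchanged.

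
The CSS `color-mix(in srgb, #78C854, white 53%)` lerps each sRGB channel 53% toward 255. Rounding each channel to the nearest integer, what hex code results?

#78C854 is rgb(120, 200, 84).
Lerp each channel 53% toward 255:
  R: 120 + 0.53×(255−120) = 120 + 71.55 = 191.55 → 192
  G: 200 + 0.53×(255−200) = 200 + 29.15 = 229.15 → 229
  B: 84 + 90.63 = 174.63 → 175
rgb(192, 229, 175) = #C0E5AF.

#C0E5AF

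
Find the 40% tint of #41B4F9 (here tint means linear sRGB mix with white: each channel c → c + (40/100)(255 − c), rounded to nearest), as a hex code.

#8DD2FB

#41B4F9 is rgb(65, 180, 249).
Per channel, c → c + 0.4(255 − c):
  R: 65 + 0.4×(255−65) = 65 + 76 = 141 → 141
  G: 180 + 0.4×(255−180) = 180 + 30 = 210 → 210
  B: 249 + 0.4×(255−249) = 249 + 2.4 = 251.4 → 251
rgb(141, 210, 251) = #8DD2FB.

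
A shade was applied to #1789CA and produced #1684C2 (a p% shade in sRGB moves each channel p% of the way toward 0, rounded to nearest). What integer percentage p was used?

4%

#1789CA is rgb(23, 137, 202); #1684C2 is rgb(22, 132, 194).
On the B channel (widest range): 194 ≈ 202 + (p/100)(0 − 202), so p ≈ 100×(194 − 202)/(0 − 202) = -800/-202 = 3.96.
p = 4 reproduces all three channels after rounding.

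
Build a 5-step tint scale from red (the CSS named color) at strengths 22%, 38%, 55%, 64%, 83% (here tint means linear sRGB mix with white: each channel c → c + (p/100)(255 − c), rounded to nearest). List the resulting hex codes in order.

CSS red is rgb(255, 0, 0).
22%: (255→255, 0 + 56.1 = 56.1→56, 0 + 56.1 = 56.1→56) → #ff3838
38%: (255→255, 0 + 96.9 = 96.9→97, 0 + 96.9 = 96.9→97) → #ff6161
55%: (255→255, 0 + 140.25 = 140.25→140, 0 + 140.25 = 140.25→140) → #ff8c8c
64%: (255→255, 0 + 163.2 = 163.2→163, 0 + 163.2 = 163.2→163) → #ffa3a3
83%: (255→255, 0 + 211.65 = 211.65→212, 0 + 211.65 = 211.65→212) → #ffd4d4

#ff3838, #ff6161, #ff8c8c, #ffa3a3, #ffd4d4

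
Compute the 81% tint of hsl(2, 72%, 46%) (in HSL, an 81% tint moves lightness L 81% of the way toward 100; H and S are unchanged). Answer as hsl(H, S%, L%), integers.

hsl(2, 72%, 90%)

L moves 81% from 46 toward 100: 46 + 43.74 = 89.74 → 90.
H and S are unchanged.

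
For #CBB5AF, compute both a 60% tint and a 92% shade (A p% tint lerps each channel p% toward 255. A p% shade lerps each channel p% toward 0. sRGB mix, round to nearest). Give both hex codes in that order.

#EAE1DF, #100E0E

#CBB5AF is rgb(203, 181, 175).
60% tint:
  R: 203 + 0.6×(255−203) = 203 + 31.2 = 234.2 → 234
  G: 181 + 0.6×(255−181) = 181 + 44.4 = 225.4 → 225
  B: 175 + 0.6×(255−175) = 175 + 48 = 223 → 223
  → #EAE1DF
92% shade:
  R: 203 + 0.92×(0−203) = 203 − 186.76 = 16.24 → 16
  G: 181 + 0.92×(0−181) = 181 − 166.52 = 14.48 → 14
  B: 175 + 0.92×(0−175) = 175 − 161 = 14 → 14
  → #100E0E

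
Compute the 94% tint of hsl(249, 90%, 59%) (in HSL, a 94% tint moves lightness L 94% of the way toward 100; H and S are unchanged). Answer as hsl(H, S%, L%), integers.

L moves 94% from 59 toward 100: 59 + 38.54 = 97.54 → 98.
H and S are unchanged.

hsl(249, 90%, 98%)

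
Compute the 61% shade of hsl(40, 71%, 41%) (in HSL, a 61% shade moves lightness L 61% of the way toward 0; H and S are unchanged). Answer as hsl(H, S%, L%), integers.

hsl(40, 71%, 16%)

L moves 61% from 41 toward 0: 41 − 25.01 = 15.99 → 16.
H and S are unchanged.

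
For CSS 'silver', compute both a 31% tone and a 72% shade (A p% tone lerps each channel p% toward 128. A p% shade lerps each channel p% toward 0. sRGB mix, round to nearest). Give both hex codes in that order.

CSS silver is rgb(192, 192, 192).
31% tone:
  R: 192 − 19.84 = 172.16 → 172
  G: 192 + 0.31×(128−192) = 192 − 19.84 = 172.16 → 172
  B: 192 + 0.31×(128−192) = 192 − 19.84 = 172.16 → 172
  → #acacac
72% shade:
  R: 192 + 0.72×(0−192) = 192 − 138.24 = 53.76 → 54
  G: 192 + 0.72×(0−192) = 192 − 138.24 = 53.76 → 54
  B: 192 + 0.72×(0−192) = 192 − 138.24 = 53.76 → 54
  → #363636

#acacac, #363636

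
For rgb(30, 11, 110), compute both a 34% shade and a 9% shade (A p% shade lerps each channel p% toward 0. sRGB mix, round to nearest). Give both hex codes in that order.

34% shade:
  R: 30 + 0.34×(0−30) = 30 − 10.2 = 19.8 → 20
  G: 11 − 3.74 = 7.26 → 7
  B: 110 + 0.34×(0−110) = 110 − 37.4 = 72.6 → 73
  → #140749
9% shade:
  R: 30 − 2.7 = 27.3 → 27
  G: 11 + 0.09×(0−11) = 11 − 0.99 = 10.01 → 10
  B: 110 − 9.9 = 100.1 → 100
  → #1B0A64

#140749, #1B0A64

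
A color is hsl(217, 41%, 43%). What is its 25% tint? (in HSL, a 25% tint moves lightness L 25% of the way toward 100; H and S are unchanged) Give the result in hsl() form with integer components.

hsl(217, 41%, 57%)

L moves 25% from 43 toward 100: 43 + 14.25 = 57.25 → 57.
H and S are unchanged.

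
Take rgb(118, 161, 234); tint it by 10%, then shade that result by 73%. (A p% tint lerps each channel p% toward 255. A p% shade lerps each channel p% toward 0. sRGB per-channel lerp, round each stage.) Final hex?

A 10% tint moves each channel 10% toward 255:
  R: 118 + 13.7 = 131.7 → 132
  G: 161 + 9.4 = 170.4 → 170
  B: 234 + 2.1 = 236.1 → 236
After the tint: rgb(132, 170, 236) = #84AAEC.
Per channel, c → c + 0.73(0 − c):
  R: 132 + 0.73×(0−132) = 132 − 96.36 = 35.64 → 36
  G: 170 + 0.73×(0−170) = 170 − 124.1 = 45.9 → 46
  B: 236 + 0.73×(0−236) = 236 − 172.28 = 63.72 → 64
rgb(36, 46, 64) = #242E40.

#242E40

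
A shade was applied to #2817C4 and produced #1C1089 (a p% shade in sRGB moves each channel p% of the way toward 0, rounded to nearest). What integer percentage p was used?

#2817C4 is rgb(40, 23, 196); #1C1089 is rgb(28, 16, 137).
On the B channel (widest range): 137 ≈ 196 + (p/100)(0 − 196), so p ≈ 100×(137 − 196)/(0 − 196) = -5900/-196 = 30.10.
p = 30 reproduces all three channels after rounding.

30%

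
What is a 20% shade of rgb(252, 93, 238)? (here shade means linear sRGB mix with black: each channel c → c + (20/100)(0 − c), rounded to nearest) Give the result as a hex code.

#CA4ABE

A 20% shade moves each channel 20% toward 0:
  R: 252 + 0.2×(0−252) = 252 − 50.4 = 201.6 → 202
  G: 93 + 0.2×(0−93) = 93 − 18.6 = 74.4 → 74
  B: 238 − 47.6 = 190.4 → 190
rgb(202, 74, 190) = #CA4ABE.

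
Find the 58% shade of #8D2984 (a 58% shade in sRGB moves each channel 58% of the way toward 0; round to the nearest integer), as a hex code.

#8D2984 is rgb(141, 41, 132).
Lerp each channel 58% toward 0:
  R: 141 − 81.78 = 59.22 → 59
  G: 41 − 23.78 = 17.22 → 17
  B: 132 + 0.58×(0−132) = 132 − 76.56 = 55.44 → 55
rgb(59, 17, 55) = #3B1137.

#3B1137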